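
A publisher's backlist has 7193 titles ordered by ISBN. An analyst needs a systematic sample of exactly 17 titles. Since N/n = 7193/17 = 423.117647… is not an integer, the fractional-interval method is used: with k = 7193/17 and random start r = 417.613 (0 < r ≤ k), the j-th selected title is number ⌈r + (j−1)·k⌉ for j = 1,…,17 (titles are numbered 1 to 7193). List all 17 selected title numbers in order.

418, 841, 1264, 1687, 2111, 2534, 2957, 3380, 3803, 4226, 4649, 5072, 5496, 5919, 6342, 6765, 7188

j=1: r + 0k = 417.613 → ⌈·⌉ = 418
j=2: r + 1k = 840.730647… → ⌈·⌉ = 841
j=3: r + 2k = 1263.848294… → ⌈·⌉ = 1264
j=4: r + 3k = 1686.965941… → ⌈·⌉ = 1687
j=5: r + 4k = 2110.083588… → ⌈·⌉ = 2111
j=6: r + 5k = 2533.201235… → ⌈·⌉ = 2534
j=7: r + 6k = 2956.318882… → ⌈·⌉ = 2957
j=8: r + 7k = 3379.436529… → ⌈·⌉ = 3380
j=9: r + 8k = 3802.554176… → ⌈·⌉ = 3803
j=10: r + 9k = 4225.671823… → ⌈·⌉ = 4226
j=11: r + 10k = 4648.789470… → ⌈·⌉ = 4649
j=12: r + 11k = 5071.907117… → ⌈·⌉ = 5072
j=13: r + 12k = 5495.024764… → ⌈·⌉ = 5496
j=14: r + 13k = 5918.142411… → ⌈·⌉ = 5919
j=15: r + 14k = 6341.260058… → ⌈·⌉ = 6342
j=16: r + 15k = 6764.377705… → ⌈·⌉ = 6765
j=17: r + 16k = 7187.495352… → ⌈·⌉ = 7188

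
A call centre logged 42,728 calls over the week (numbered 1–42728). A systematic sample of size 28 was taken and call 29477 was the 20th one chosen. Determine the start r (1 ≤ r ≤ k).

483

k = 42728/28 = 1526
r = 29477 − (20−1)×1526 = 29477 − 28994 = 483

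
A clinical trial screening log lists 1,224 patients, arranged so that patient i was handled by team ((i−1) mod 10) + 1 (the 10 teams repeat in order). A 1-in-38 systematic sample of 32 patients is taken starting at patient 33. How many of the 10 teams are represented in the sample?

5

Consecutive selections differ by k = 38, so their team numbers differ by 38 mod 10 = 8.
gcd(38, 10) = 2, so the sample visits 10/2 = 5 distinct residues mod 10.
Start 33 is team 3; the teams hit are 1, 3, 5, 7, 9.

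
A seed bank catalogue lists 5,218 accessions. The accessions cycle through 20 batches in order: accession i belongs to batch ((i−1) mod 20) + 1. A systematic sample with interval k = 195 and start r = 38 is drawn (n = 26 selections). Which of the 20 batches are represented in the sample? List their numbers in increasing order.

Consecutive selections differ by k = 195, so their batch numbers differ by 195 mod 20 = 15.
gcd(195, 20) = 5, so the sample visits 20/5 = 4 distinct residues mod 20.
Start 38 is batch 18; the batches hit are 3, 8, 13, 18.

3, 8, 13, 18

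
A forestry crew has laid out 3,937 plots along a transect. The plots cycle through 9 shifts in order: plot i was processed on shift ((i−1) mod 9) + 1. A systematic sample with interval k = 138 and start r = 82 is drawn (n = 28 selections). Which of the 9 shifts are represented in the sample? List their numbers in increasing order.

Consecutive selections differ by k = 138, so their shift numbers differ by 138 mod 9 = 3.
gcd(138, 9) = 3, so the sample visits 9/3 = 3 distinct residues mod 9.
Start 82 is shift 1; the shifts hit are 1, 4, 7.

1, 4, 7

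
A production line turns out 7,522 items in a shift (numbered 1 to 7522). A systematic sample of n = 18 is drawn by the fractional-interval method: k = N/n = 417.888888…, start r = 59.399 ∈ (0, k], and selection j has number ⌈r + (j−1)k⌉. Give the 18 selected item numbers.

60, 478, 896, 1314, 1731, 2149, 2567, 2985, 3403, 3821, 4239, 4657, 5075, 5492, 5910, 6328, 6746, 7164

j=1: r + 0k = 59.399 → ⌈·⌉ = 60
j=2: r + 1k = 477.287888… → ⌈·⌉ = 478
j=3: r + 2k = 895.176777… → ⌈·⌉ = 896
j=4: r + 3k = 1313.065666… → ⌈·⌉ = 1314
j=5: r + 4k = 1730.954555… → ⌈·⌉ = 1731
j=6: r + 5k = 2148.843444… → ⌈·⌉ = 2149
j=7: r + 6k = 2566.732333… → ⌈·⌉ = 2567
j=8: r + 7k = 2984.621222… → ⌈·⌉ = 2985
j=9: r + 8k = 3402.510111… → ⌈·⌉ = 3403
j=10: r + 9k = 3820.399 → ⌈·⌉ = 3821
j=11: r + 10k = 4238.287888… → ⌈·⌉ = 4239
j=12: r + 11k = 4656.176777… → ⌈·⌉ = 4657
j=13: r + 12k = 5074.065666… → ⌈·⌉ = 5075
j=14: r + 13k = 5491.954555… → ⌈·⌉ = 5492
j=15: r + 14k = 5909.843444… → ⌈·⌉ = 5910
j=16: r + 15k = 6327.732333… → ⌈·⌉ = 6328
j=17: r + 16k = 6745.621222… → ⌈·⌉ = 6746
j=18: r + 17k = 7163.510111… → ⌈·⌉ = 7164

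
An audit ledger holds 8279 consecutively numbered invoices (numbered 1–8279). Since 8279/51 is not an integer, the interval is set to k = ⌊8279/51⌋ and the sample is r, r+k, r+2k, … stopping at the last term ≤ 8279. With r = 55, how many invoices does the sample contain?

51

k = ⌊8279/51⌋ = 162
Achieved size = ⌊(8279 − 55)/162⌋ + 1 = ⌊8224/162⌋ + 1 = 50 + 1 = 51
(last selection: 55 + 50×162 = 8155 ≤ 8279; next would be 8317 > 8279)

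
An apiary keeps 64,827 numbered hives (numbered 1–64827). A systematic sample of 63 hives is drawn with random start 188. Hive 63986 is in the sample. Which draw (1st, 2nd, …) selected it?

63

k = 64827/63 = 1029
position = (63986 − 188)/1029 + 1 = 63798/1029 + 1 = 62 + 1 = 63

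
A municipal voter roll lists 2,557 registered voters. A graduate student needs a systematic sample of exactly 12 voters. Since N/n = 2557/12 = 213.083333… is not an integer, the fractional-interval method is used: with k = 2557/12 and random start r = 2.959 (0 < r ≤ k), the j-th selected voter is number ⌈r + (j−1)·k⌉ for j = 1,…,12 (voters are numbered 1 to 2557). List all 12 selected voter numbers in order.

3, 217, 430, 643, 856, 1069, 1282, 1495, 1708, 1921, 2134, 2347

j=1: r + 0k = 2.959 → ⌈·⌉ = 3
j=2: r + 1k = 216.042333… → ⌈·⌉ = 217
j=3: r + 2k = 429.125666… → ⌈·⌉ = 430
j=4: r + 3k = 642.209 → ⌈·⌉ = 643
j=5: r + 4k = 855.292333… → ⌈·⌉ = 856
j=6: r + 5k = 1068.375666… → ⌈·⌉ = 1069
j=7: r + 6k = 1281.459 → ⌈·⌉ = 1282
j=8: r + 7k = 1494.542333… → ⌈·⌉ = 1495
j=9: r + 8k = 1707.625666… → ⌈·⌉ = 1708
j=10: r + 9k = 1920.709 → ⌈·⌉ = 1921
j=11: r + 10k = 2133.792333… → ⌈·⌉ = 2134
j=12: r + 11k = 2346.875666… → ⌈·⌉ = 2347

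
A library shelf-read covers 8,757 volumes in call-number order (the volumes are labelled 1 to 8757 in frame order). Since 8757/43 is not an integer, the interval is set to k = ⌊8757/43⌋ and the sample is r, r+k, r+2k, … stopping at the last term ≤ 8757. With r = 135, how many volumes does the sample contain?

k = ⌊8757/43⌋ = 203
Achieved size = ⌊(8757 − 135)/203⌋ + 1 = ⌊8622/203⌋ + 1 = 42 + 1 = 43
(last selection: 135 + 42×203 = 8661 ≤ 8757; next would be 8864 > 8757)

43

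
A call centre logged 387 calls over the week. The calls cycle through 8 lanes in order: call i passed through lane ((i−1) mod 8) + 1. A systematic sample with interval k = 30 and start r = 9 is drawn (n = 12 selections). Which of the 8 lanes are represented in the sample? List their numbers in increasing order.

Consecutive selections differ by k = 30, so their lane numbers differ by 30 mod 8 = 6.
gcd(30, 8) = 2, so the sample visits 8/2 = 4 distinct residues mod 8.
Start 9 is lane 1; the lanes hit are 1, 3, 5, 7.

1, 3, 5, 7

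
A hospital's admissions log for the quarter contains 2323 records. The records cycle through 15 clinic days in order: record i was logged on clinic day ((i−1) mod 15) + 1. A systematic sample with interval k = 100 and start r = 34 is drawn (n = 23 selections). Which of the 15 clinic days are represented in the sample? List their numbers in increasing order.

4, 9, 14

Consecutive selections differ by k = 100, so their clinic day numbers differ by 100 mod 15 = 10.
gcd(100, 15) = 5, so the sample visits 15/5 = 3 distinct residues mod 15.
Start 34 is clinic day 4; the clinic days hit are 4, 9, 14.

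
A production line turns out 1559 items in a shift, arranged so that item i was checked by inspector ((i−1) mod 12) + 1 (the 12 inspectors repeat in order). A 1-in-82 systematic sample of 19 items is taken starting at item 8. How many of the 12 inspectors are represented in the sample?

Consecutive selections differ by k = 82, so their inspector numbers differ by 82 mod 12 = 10.
gcd(82, 12) = 2, so the sample visits 12/2 = 6 distinct residues mod 12.
Start 8 is inspector 8; the inspectors hit are 2, 4, 6, 8, 10, 12.

6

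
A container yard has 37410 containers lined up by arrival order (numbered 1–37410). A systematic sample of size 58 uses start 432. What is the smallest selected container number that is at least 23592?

23652

k = 37410/58 = 645
Steps past start: ⌈(23592 − 432)/645⌉ = ⌈23160/645⌉ = 36
Selected container: 432 + 36×645 = 23652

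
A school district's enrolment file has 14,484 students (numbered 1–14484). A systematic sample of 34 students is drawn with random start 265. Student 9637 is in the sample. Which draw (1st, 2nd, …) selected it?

23

k = 14484/34 = 426
position = (9637 − 265)/426 + 1 = 9372/426 + 1 = 22 + 1 = 23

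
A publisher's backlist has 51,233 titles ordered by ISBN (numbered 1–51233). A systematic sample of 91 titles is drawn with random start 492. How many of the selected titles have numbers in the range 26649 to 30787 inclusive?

k = 51233/91 = 563
First selection ≥ 26649: 492 + ⌈(26649−492)/563⌉·563 = 492 + 47×563 = 26953
Last selection ≤ 30787: 492 + ⌊(30787−492)/563⌋·563 = 492 + 53×563 = 30331
Count = 53 − 47 + 1 = 7

7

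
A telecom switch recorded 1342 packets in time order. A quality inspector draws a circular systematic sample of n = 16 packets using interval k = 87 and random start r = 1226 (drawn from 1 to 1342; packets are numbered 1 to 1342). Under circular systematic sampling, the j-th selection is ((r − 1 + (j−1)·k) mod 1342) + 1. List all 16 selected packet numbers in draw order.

1226, 1313, 58, 145, 232, 319, 406, 493, 580, 667, 754, 841, 928, 1015, 1102, 1189

Selection 1: 1226
Selection 2: 1226 + 87 = 1313
Selection 3: 1313 + 87 = 1400 → 1400 − 1342 = 58
Selection 4: 58 + 87 = 145
Selection 5: 145 + 87 = 232
Selection 6: 232 + 87 = 319
Selection 7: 319 + 87 = 406
Selection 8: 406 + 87 = 493
Selection 9: 493 + 87 = 580
Selection 10: 580 + 87 = 667
Selection 11: 667 + 87 = 754
Selection 12: 754 + 87 = 841
Selection 13: 841 + 87 = 928
Selection 14: 928 + 87 = 1015
Selection 15: 1015 + 87 = 1102
Selection 16: 1102 + 87 = 1189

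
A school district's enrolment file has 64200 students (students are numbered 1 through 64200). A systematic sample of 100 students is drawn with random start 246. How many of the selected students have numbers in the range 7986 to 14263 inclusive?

k = 64200/100 = 642
First selection ≥ 7986: 246 + ⌈(7986−246)/642⌉·642 = 246 + 13×642 = 8592
Last selection ≤ 14263: 246 + ⌊(14263−246)/642⌋·642 = 246 + 21×642 = 13728
Count = 21 − 13 + 1 = 9

9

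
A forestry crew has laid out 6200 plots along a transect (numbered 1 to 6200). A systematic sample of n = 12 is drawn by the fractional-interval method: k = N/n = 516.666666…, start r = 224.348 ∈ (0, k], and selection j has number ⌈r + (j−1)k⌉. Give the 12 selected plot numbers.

j=1: r + 0k = 224.348 → ⌈·⌉ = 225
j=2: r + 1k = 741.014666… → ⌈·⌉ = 742
j=3: r + 2k = 1257.681333… → ⌈·⌉ = 1258
j=4: r + 3k = 1774.348 → ⌈·⌉ = 1775
j=5: r + 4k = 2291.014666… → ⌈·⌉ = 2292
j=6: r + 5k = 2807.681333… → ⌈·⌉ = 2808
j=7: r + 6k = 3324.348 → ⌈·⌉ = 3325
j=8: r + 7k = 3841.014666… → ⌈·⌉ = 3842
j=9: r + 8k = 4357.681333… → ⌈·⌉ = 4358
j=10: r + 9k = 4874.348 → ⌈·⌉ = 4875
j=11: r + 10k = 5391.014666… → ⌈·⌉ = 5392
j=12: r + 11k = 5907.681333… → ⌈·⌉ = 5908

225, 742, 1258, 1775, 2292, 2808, 3325, 3842, 4358, 4875, 5392, 5908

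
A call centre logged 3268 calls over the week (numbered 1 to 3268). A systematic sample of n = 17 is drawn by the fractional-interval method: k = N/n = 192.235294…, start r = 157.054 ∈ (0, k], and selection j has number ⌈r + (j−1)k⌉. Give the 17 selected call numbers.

158, 350, 542, 734, 926, 1119, 1311, 1503, 1695, 1888, 2080, 2272, 2464, 2657, 2849, 3041, 3233

j=1: r + 0k = 157.054 → ⌈·⌉ = 158
j=2: r + 1k = 349.289294… → ⌈·⌉ = 350
j=3: r + 2k = 541.524588… → ⌈·⌉ = 542
j=4: r + 3k = 733.759882… → ⌈·⌉ = 734
j=5: r + 4k = 925.995176… → ⌈·⌉ = 926
j=6: r + 5k = 1118.230470… → ⌈·⌉ = 1119
j=7: r + 6k = 1310.465764… → ⌈·⌉ = 1311
j=8: r + 7k = 1502.701058… → ⌈·⌉ = 1503
j=9: r + 8k = 1694.936352… → ⌈·⌉ = 1695
j=10: r + 9k = 1887.171647… → ⌈·⌉ = 1888
j=11: r + 10k = 2079.406941… → ⌈·⌉ = 2080
j=12: r + 11k = 2271.642235… → ⌈·⌉ = 2272
j=13: r + 12k = 2463.877529… → ⌈·⌉ = 2464
j=14: r + 13k = 2656.112823… → ⌈·⌉ = 2657
j=15: r + 14k = 2848.348117… → ⌈·⌉ = 2849
j=16: r + 15k = 3040.583411… → ⌈·⌉ = 3041
j=17: r + 16k = 3232.818705… → ⌈·⌉ = 3233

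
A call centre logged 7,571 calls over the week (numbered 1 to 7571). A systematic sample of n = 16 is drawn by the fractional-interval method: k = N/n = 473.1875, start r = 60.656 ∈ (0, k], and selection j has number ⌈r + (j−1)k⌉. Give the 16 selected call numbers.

j=1: r + 0k = 60.656 → ⌈·⌉ = 61
j=2: r + 1k = 533.8435 → ⌈·⌉ = 534
j=3: r + 2k = 1007.031 → ⌈·⌉ = 1008
j=4: r + 3k = 1480.2185 → ⌈·⌉ = 1481
j=5: r + 4k = 1953.406 → ⌈·⌉ = 1954
j=6: r + 5k = 2426.5935 → ⌈·⌉ = 2427
j=7: r + 6k = 2899.781 → ⌈·⌉ = 2900
j=8: r + 7k = 3372.9685 → ⌈·⌉ = 3373
j=9: r + 8k = 3846.156 → ⌈·⌉ = 3847
j=10: r + 9k = 4319.3435 → ⌈·⌉ = 4320
j=11: r + 10k = 4792.531 → ⌈·⌉ = 4793
j=12: r + 11k = 5265.7185 → ⌈·⌉ = 5266
j=13: r + 12k = 5738.906 → ⌈·⌉ = 5739
j=14: r + 13k = 6212.0935 → ⌈·⌉ = 6213
j=15: r + 14k = 6685.281 → ⌈·⌉ = 6686
j=16: r + 15k = 7158.4685 → ⌈·⌉ = 7159

61, 534, 1008, 1481, 1954, 2427, 2900, 3373, 3847, 4320, 4793, 5266, 5739, 6213, 6686, 7159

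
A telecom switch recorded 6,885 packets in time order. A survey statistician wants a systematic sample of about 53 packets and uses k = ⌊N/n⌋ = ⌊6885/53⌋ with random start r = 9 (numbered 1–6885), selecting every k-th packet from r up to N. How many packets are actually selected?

54

k = ⌊6885/53⌋ = 129
Achieved size = ⌊(6885 − 9)/129⌋ + 1 = ⌊6876/129⌋ + 1 = 53 + 1 = 54
(last selection: 9 + 53×129 = 6846 ≤ 6885; next would be 6975 > 6885)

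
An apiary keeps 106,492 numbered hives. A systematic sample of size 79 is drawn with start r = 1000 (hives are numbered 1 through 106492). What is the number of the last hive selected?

k = 106492/79 = 1348
79th selection = r + (79−1)·k = 1000 + 78×1348 = 1000 + 105144 = 106144

106144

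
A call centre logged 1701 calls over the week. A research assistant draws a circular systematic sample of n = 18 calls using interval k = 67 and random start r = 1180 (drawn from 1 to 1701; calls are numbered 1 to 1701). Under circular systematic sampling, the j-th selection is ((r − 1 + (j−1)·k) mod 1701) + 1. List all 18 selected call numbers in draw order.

1180, 1247, 1314, 1381, 1448, 1515, 1582, 1649, 15, 82, 149, 216, 283, 350, 417, 484, 551, 618

Selection 1: 1180
Selection 2: 1180 + 67 = 1247
Selection 3: 1247 + 67 = 1314
Selection 4: 1314 + 67 = 1381
Selection 5: 1381 + 67 = 1448
Selection 6: 1448 + 67 = 1515
Selection 7: 1515 + 67 = 1582
Selection 8: 1582 + 67 = 1649
Selection 9: 1649 + 67 = 1716 → 1716 − 1701 = 15
Selection 10: 15 + 67 = 82
Selection 11: 82 + 67 = 149
Selection 12: 149 + 67 = 216
Selection 13: 216 + 67 = 283
Selection 14: 283 + 67 = 350
Selection 15: 350 + 67 = 417
Selection 16: 417 + 67 = 484
Selection 17: 484 + 67 = 551
Selection 18: 551 + 67 = 618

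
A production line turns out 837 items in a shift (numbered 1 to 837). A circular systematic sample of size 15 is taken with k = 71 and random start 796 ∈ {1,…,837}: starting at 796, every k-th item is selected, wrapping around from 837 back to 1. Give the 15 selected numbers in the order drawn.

Selection 1: 796
Selection 2: 796 + 71 = 867 → 867 − 837 = 30
Selection 3: 30 + 71 = 101
Selection 4: 101 + 71 = 172
Selection 5: 172 + 71 = 243
Selection 6: 243 + 71 = 314
Selection 7: 314 + 71 = 385
Selection 8: 385 + 71 = 456
Selection 9: 456 + 71 = 527
Selection 10: 527 + 71 = 598
Selection 11: 598 + 71 = 669
Selection 12: 669 + 71 = 740
Selection 13: 740 + 71 = 811
Selection 14: 811 + 71 = 882 → 882 − 837 = 45
Selection 15: 45 + 71 = 116

796, 30, 101, 172, 243, 314, 385, 456, 527, 598, 669, 740, 811, 45, 116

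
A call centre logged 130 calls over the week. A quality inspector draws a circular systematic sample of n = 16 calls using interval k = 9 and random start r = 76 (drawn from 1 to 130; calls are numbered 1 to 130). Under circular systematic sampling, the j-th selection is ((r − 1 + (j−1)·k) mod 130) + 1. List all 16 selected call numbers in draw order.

Selection 1: 76
Selection 2: 76 + 9 = 85
Selection 3: 85 + 9 = 94
Selection 4: 94 + 9 = 103
Selection 5: 103 + 9 = 112
Selection 6: 112 + 9 = 121
Selection 7: 121 + 9 = 130
Selection 8: 130 + 9 = 139 → 139 − 130 = 9
Selection 9: 9 + 9 = 18
Selection 10: 18 + 9 = 27
Selection 11: 27 + 9 = 36
Selection 12: 36 + 9 = 45
Selection 13: 45 + 9 = 54
Selection 14: 54 + 9 = 63
Selection 15: 63 + 9 = 72
Selection 16: 72 + 9 = 81

76, 85, 94, 103, 112, 121, 130, 9, 18, 27, 36, 45, 54, 63, 72, 81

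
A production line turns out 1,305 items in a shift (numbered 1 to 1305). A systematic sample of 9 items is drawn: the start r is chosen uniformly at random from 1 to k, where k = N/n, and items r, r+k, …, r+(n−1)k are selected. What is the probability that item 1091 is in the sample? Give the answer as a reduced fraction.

k = 1305/9 = 145.
Item 1091 is selected iff r ≡ 1091 (mod 145); exactly one such r in {1,…,145}.
Inclusion probability = 1/145.

1/145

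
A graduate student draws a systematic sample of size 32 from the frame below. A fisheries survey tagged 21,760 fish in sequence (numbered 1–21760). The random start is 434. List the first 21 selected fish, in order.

434, 1114, 1794, 2474, 3154, 3834, 4514, 5194, 5874, 6554, 7234, 7914, 8594, 9274, 9954, 10634, 11314, 11994, 12674, 13354, 14034

k = N/n = 21760/32 = 680
fish 1: 434
fish 2: 434 + 680 = 1114
fish 3: 1114 + 680 = 1794
fish 4: 1794 + 680 = 2474
fish 5: 2474 + 680 = 3154
fish 6: 3154 + 680 = 3834
fish 7: 3834 + 680 = 4514
fish 8: 4514 + 680 = 5194
fish 9: 5194 + 680 = 5874
fish 10: 5874 + 680 = 6554
fish 11: 6554 + 680 = 7234
fish 12: 7234 + 680 = 7914
fish 13: 7914 + 680 = 8594
fish 14: 8594 + 680 = 9274
fish 15: 9274 + 680 = 9954
fish 16: 9954 + 680 = 10634
fish 17: 10634 + 680 = 11314
fish 18: 11314 + 680 = 11994
fish 19: 11994 + 680 = 12674
fish 20: 12674 + 680 = 13354
fish 21: 13354 + 680 = 14034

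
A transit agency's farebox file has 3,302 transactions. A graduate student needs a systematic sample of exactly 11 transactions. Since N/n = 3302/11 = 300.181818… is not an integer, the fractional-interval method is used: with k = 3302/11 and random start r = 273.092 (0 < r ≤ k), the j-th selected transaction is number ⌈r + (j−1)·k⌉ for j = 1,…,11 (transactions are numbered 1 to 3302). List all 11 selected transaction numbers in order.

274, 574, 874, 1174, 1474, 1775, 2075, 2375, 2675, 2975, 3275

j=1: r + 0k = 273.092 → ⌈·⌉ = 274
j=2: r + 1k = 573.273818… → ⌈·⌉ = 574
j=3: r + 2k = 873.455636… → ⌈·⌉ = 874
j=4: r + 3k = 1173.637454… → ⌈·⌉ = 1174
j=5: r + 4k = 1473.819272… → ⌈·⌉ = 1474
j=6: r + 5k = 1774.001090… → ⌈·⌉ = 1775
j=7: r + 6k = 2074.182909… → ⌈·⌉ = 2075
j=8: r + 7k = 2374.364727… → ⌈·⌉ = 2375
j=9: r + 8k = 2674.546545… → ⌈·⌉ = 2675
j=10: r + 9k = 2974.728363… → ⌈·⌉ = 2975
j=11: r + 10k = 3274.910181… → ⌈·⌉ = 3275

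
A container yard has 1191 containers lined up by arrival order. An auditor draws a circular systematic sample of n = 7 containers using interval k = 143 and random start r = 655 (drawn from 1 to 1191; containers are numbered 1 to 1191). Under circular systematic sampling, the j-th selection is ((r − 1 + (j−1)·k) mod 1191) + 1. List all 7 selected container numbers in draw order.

Selection 1: 655
Selection 2: 655 + 143 = 798
Selection 3: 798 + 143 = 941
Selection 4: 941 + 143 = 1084
Selection 5: 1084 + 143 = 1227 → 1227 − 1191 = 36
Selection 6: 36 + 143 = 179
Selection 7: 179 + 143 = 322

655, 798, 941, 1084, 36, 179, 322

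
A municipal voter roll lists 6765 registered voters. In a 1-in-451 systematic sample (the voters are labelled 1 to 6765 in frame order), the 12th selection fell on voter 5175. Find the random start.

k = 451
r = 5175 − (12−1)×451 = 5175 − 4961 = 214

214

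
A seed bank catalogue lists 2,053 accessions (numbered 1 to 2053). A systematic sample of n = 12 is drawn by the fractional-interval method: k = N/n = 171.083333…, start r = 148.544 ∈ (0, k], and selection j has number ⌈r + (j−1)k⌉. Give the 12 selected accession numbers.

j=1: r + 0k = 148.544 → ⌈·⌉ = 149
j=2: r + 1k = 319.627333… → ⌈·⌉ = 320
j=3: r + 2k = 490.710666… → ⌈·⌉ = 491
j=4: r + 3k = 661.794 → ⌈·⌉ = 662
j=5: r + 4k = 832.877333… → ⌈·⌉ = 833
j=6: r + 5k = 1003.960666… → ⌈·⌉ = 1004
j=7: r + 6k = 1175.044 → ⌈·⌉ = 1176
j=8: r + 7k = 1346.127333… → ⌈·⌉ = 1347
j=9: r + 8k = 1517.210666… → ⌈·⌉ = 1518
j=10: r + 9k = 1688.294 → ⌈·⌉ = 1689
j=11: r + 10k = 1859.377333… → ⌈·⌉ = 1860
j=12: r + 11k = 2030.460666… → ⌈·⌉ = 2031

149, 320, 491, 662, 833, 1004, 1176, 1347, 1518, 1689, 1860, 2031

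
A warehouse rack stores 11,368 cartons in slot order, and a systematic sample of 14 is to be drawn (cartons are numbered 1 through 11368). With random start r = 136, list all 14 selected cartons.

136, 948, 1760, 2572, 3384, 4196, 5008, 5820, 6632, 7444, 8256, 9068, 9880, 10692

k = N/n = 11368/14 = 812
carton 1: 136
carton 2: 136 + 812 = 948
carton 3: 948 + 812 = 1760
carton 4: 1760 + 812 = 2572
carton 5: 2572 + 812 = 3384
carton 6: 3384 + 812 = 4196
carton 7: 4196 + 812 = 5008
carton 8: 5008 + 812 = 5820
carton 9: 5820 + 812 = 6632
carton 10: 6632 + 812 = 7444
carton 11: 7444 + 812 = 8256
carton 12: 8256 + 812 = 9068
carton 13: 9068 + 812 = 9880
carton 14: 9880 + 812 = 10692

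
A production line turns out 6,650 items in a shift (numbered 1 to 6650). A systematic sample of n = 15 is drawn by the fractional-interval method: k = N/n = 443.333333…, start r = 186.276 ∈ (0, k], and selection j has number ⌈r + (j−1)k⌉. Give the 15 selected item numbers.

187, 630, 1073, 1517, 1960, 2403, 2847, 3290, 3733, 4177, 4620, 5063, 5507, 5950, 6393

j=1: r + 0k = 186.276 → ⌈·⌉ = 187
j=2: r + 1k = 629.609333… → ⌈·⌉ = 630
j=3: r + 2k = 1072.942666… → ⌈·⌉ = 1073
j=4: r + 3k = 1516.276 → ⌈·⌉ = 1517
j=5: r + 4k = 1959.609333… → ⌈·⌉ = 1960
j=6: r + 5k = 2402.942666… → ⌈·⌉ = 2403
j=7: r + 6k = 2846.276 → ⌈·⌉ = 2847
j=8: r + 7k = 3289.609333… → ⌈·⌉ = 3290
j=9: r + 8k = 3732.942666… → ⌈·⌉ = 3733
j=10: r + 9k = 4176.276 → ⌈·⌉ = 4177
j=11: r + 10k = 4619.609333… → ⌈·⌉ = 4620
j=12: r + 11k = 5062.942666… → ⌈·⌉ = 5063
j=13: r + 12k = 5506.276 → ⌈·⌉ = 5507
j=14: r + 13k = 5949.609333… → ⌈·⌉ = 5950
j=15: r + 14k = 6392.942666… → ⌈·⌉ = 6393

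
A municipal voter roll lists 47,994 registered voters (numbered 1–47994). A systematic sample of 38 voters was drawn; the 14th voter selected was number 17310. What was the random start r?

k = 47994/38 = 1263
r = 17310 − (14−1)×1263 = 17310 − 16419 = 891

891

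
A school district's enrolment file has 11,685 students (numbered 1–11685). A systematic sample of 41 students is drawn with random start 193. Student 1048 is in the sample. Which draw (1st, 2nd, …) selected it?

4

k = 11685/41 = 285
position = (1048 − 193)/285 + 1 = 855/285 + 1 = 3 + 1 = 4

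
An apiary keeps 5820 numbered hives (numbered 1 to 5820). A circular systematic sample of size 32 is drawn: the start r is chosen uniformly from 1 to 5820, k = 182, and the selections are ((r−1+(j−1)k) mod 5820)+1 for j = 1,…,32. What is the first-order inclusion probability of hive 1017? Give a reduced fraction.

For each position j, as r ranges over 1…5820 the j-th selection hits every hive exactly once, so hive 1017 is selected for exactly 32 of the 5820 starts.
Inclusion probability = 32/5820 = 8/1455.

8/1455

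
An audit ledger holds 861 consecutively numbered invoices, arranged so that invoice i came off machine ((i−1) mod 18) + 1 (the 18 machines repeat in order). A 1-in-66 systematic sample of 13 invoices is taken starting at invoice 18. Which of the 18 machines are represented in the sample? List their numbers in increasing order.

Consecutive selections differ by k = 66, so their machine numbers differ by 66 mod 18 = 12.
gcd(66, 18) = 6, so the sample visits 18/6 = 3 distinct residues mod 18.
Start 18 is machine 18; the machines hit are 6, 12, 18.

6, 12, 18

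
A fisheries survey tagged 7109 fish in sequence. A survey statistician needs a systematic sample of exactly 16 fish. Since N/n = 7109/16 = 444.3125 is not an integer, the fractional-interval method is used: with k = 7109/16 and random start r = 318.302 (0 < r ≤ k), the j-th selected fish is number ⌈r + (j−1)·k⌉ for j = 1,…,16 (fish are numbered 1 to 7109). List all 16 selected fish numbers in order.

j=1: r + 0k = 318.302 → ⌈·⌉ = 319
j=2: r + 1k = 762.6145 → ⌈·⌉ = 763
j=3: r + 2k = 1206.927 → ⌈·⌉ = 1207
j=4: r + 3k = 1651.2395 → ⌈·⌉ = 1652
j=5: r + 4k = 2095.552 → ⌈·⌉ = 2096
j=6: r + 5k = 2539.8645 → ⌈·⌉ = 2540
j=7: r + 6k = 2984.177 → ⌈·⌉ = 2985
j=8: r + 7k = 3428.4895 → ⌈·⌉ = 3429
j=9: r + 8k = 3872.802 → ⌈·⌉ = 3873
j=10: r + 9k = 4317.1145 → ⌈·⌉ = 4318
j=11: r + 10k = 4761.427 → ⌈·⌉ = 4762
j=12: r + 11k = 5205.7395 → ⌈·⌉ = 5206
j=13: r + 12k = 5650.052 → ⌈·⌉ = 5651
j=14: r + 13k = 6094.3645 → ⌈·⌉ = 6095
j=15: r + 14k = 6538.677 → ⌈·⌉ = 6539
j=16: r + 15k = 6982.9895 → ⌈·⌉ = 6983

319, 763, 1207, 1652, 2096, 2540, 2985, 3429, 3873, 4318, 4762, 5206, 5651, 6095, 6539, 6983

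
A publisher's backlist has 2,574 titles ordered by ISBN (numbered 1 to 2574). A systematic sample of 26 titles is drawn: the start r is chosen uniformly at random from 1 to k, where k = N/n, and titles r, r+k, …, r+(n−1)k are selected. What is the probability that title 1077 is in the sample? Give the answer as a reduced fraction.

1/99

k = 2574/26 = 99.
Title 1077 is selected iff r ≡ 1077 (mod 99); exactly one such r in {1,…,99}.
Inclusion probability = 1/99.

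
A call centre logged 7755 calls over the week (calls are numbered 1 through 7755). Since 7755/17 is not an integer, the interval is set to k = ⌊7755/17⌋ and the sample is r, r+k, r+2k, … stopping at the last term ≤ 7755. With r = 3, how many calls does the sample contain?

k = ⌊7755/17⌋ = 456
Achieved size = ⌊(7755 − 3)/456⌋ + 1 = ⌊7752/456⌋ + 1 = 17 + 1 = 18
(last selection: 3 + 17×456 = 7755 ≤ 7755; next would be 8211 > 7755)

18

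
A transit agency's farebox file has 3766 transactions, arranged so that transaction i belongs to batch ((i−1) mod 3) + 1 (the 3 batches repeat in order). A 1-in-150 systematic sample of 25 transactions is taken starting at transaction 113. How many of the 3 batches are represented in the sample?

1

Consecutive selections differ by k = 150, so their batch numbers differ by 150 mod 3 = 0.
gcd(150, 3) = 3, so the sample visits 3/3 = 1 distinct residues mod 3.
Start 113 is batch 2; the batches hit are 2.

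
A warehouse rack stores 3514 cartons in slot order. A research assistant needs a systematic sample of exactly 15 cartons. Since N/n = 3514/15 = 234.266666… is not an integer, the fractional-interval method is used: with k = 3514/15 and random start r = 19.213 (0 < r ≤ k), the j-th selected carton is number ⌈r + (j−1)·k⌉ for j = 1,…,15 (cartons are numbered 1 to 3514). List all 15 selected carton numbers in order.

j=1: r + 0k = 19.213 → ⌈·⌉ = 20
j=2: r + 1k = 253.479666… → ⌈·⌉ = 254
j=3: r + 2k = 487.746333… → ⌈·⌉ = 488
j=4: r + 3k = 722.013 → ⌈·⌉ = 723
j=5: r + 4k = 956.279666… → ⌈·⌉ = 957
j=6: r + 5k = 1190.546333… → ⌈·⌉ = 1191
j=7: r + 6k = 1424.813 → ⌈·⌉ = 1425
j=8: r + 7k = 1659.079666… → ⌈·⌉ = 1660
j=9: r + 8k = 1893.346333… → ⌈·⌉ = 1894
j=10: r + 9k = 2127.613 → ⌈·⌉ = 2128
j=11: r + 10k = 2361.879666… → ⌈·⌉ = 2362
j=12: r + 11k = 2596.146333… → ⌈·⌉ = 2597
j=13: r + 12k = 2830.413 → ⌈·⌉ = 2831
j=14: r + 13k = 3064.679666… → ⌈·⌉ = 3065
j=15: r + 14k = 3298.946333… → ⌈·⌉ = 3299

20, 254, 488, 723, 957, 1191, 1425, 1660, 1894, 2128, 2362, 2597, 2831, 3065, 3299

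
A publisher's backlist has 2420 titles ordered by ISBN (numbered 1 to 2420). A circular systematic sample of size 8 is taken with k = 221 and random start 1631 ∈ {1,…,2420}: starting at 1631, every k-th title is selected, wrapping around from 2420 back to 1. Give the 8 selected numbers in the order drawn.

1631, 1852, 2073, 2294, 95, 316, 537, 758

Selection 1: 1631
Selection 2: 1631 + 221 = 1852
Selection 3: 1852 + 221 = 2073
Selection 4: 2073 + 221 = 2294
Selection 5: 2294 + 221 = 2515 → 2515 − 2420 = 95
Selection 6: 95 + 221 = 316
Selection 7: 316 + 221 = 537
Selection 8: 537 + 221 = 758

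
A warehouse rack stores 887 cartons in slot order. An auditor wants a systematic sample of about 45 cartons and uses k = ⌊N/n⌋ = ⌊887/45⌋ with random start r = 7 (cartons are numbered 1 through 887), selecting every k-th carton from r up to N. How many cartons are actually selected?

k = ⌊887/45⌋ = 19
Achieved size = ⌊(887 − 7)/19⌋ + 1 = ⌊880/19⌋ + 1 = 46 + 1 = 47
(last selection: 7 + 46×19 = 881 ≤ 887; next would be 900 > 887)

47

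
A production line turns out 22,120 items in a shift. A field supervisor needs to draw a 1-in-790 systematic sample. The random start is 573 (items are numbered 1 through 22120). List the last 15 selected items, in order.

10843, 11633, 12423, 13213, 14003, 14793, 15583, 16373, 17163, 17953, 18743, 19533, 20323, 21113, 21903

14th selection = 573 + 13×790 = 10843
15th: 10843 + 790 = 11633
16th: 11633 + 790 = 12423
17th: 12423 + 790 = 13213
18th: 13213 + 790 = 14003
19th: 14003 + 790 = 14793
20th: 14793 + 790 = 15583
21st: 15583 + 790 = 16373
22nd: 16373 + 790 = 17163
23rd: 17163 + 790 = 17953
24th: 17953 + 790 = 18743
25th: 18743 + 790 = 19533
26th: 19533 + 790 = 20323
27th: 20323 + 790 = 21113
28th: 21113 + 790 = 21903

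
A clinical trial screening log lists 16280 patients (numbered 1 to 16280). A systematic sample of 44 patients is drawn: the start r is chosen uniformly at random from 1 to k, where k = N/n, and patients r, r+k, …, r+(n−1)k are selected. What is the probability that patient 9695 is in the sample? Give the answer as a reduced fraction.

1/370

k = 16280/44 = 370.
Patient 9695 is selected iff r ≡ 9695 (mod 370); exactly one such r in {1,…,370}.
Inclusion probability = 1/370.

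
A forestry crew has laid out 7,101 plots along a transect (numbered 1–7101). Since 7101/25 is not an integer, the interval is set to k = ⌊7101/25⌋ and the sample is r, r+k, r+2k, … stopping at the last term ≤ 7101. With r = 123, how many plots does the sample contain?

25

k = ⌊7101/25⌋ = 284
Achieved size = ⌊(7101 − 123)/284⌋ + 1 = ⌊6978/284⌋ + 1 = 24 + 1 = 25
(last selection: 123 + 24×284 = 6939 ≤ 7101; next would be 7223 > 7101)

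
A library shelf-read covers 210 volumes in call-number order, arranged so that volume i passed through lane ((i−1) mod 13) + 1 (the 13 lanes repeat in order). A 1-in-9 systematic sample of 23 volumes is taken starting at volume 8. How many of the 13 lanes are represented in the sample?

13

Consecutive selections differ by k = 9, so their lane numbers differ by 9 mod 13 = 9.
gcd(9, 13) = 1, so the sample visits 13/1 = 13 distinct residues mod 13.
Start 8 is lane 8; the lanes hit are 1, 2, 3, 4, 5, 6, 7, 8, 9, 10, 11, 12, 13.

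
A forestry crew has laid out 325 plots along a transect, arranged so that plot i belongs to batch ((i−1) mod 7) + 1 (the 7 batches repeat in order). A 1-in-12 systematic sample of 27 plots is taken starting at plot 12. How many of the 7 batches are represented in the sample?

Consecutive selections differ by k = 12, so their batch numbers differ by 12 mod 7 = 5.
gcd(12, 7) = 1, so the sample visits 7/1 = 7 distinct residues mod 7.
Start 12 is batch 5; the batches hit are 1, 2, 3, 4, 5, 6, 7.

7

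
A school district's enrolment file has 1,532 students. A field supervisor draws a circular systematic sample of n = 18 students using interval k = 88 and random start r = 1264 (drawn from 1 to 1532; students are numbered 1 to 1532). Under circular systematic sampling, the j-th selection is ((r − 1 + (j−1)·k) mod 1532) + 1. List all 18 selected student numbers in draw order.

1264, 1352, 1440, 1528, 84, 172, 260, 348, 436, 524, 612, 700, 788, 876, 964, 1052, 1140, 1228

Selection 1: 1264
Selection 2: 1264 + 88 = 1352
Selection 3: 1352 + 88 = 1440
Selection 4: 1440 + 88 = 1528
Selection 5: 1528 + 88 = 1616 → 1616 − 1532 = 84
Selection 6: 84 + 88 = 172
Selection 7: 172 + 88 = 260
Selection 8: 260 + 88 = 348
Selection 9: 348 + 88 = 436
Selection 10: 436 + 88 = 524
Selection 11: 524 + 88 = 612
Selection 12: 612 + 88 = 700
Selection 13: 700 + 88 = 788
Selection 14: 788 + 88 = 876
Selection 15: 876 + 88 = 964
Selection 16: 964 + 88 = 1052
Selection 17: 1052 + 88 = 1140
Selection 18: 1140 + 88 = 1228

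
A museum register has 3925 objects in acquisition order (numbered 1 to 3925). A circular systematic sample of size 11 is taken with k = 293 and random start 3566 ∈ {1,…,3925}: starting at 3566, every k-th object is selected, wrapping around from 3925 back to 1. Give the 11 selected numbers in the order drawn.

Selection 1: 3566
Selection 2: 3566 + 293 = 3859
Selection 3: 3859 + 293 = 4152 → 4152 − 3925 = 227
Selection 4: 227 + 293 = 520
Selection 5: 520 + 293 = 813
Selection 6: 813 + 293 = 1106
Selection 7: 1106 + 293 = 1399
Selection 8: 1399 + 293 = 1692
Selection 9: 1692 + 293 = 1985
Selection 10: 1985 + 293 = 2278
Selection 11: 2278 + 293 = 2571

3566, 3859, 227, 520, 813, 1106, 1399, 1692, 1985, 2278, 2571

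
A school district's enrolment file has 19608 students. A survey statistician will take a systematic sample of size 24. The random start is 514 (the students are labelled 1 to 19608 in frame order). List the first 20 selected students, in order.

514, 1331, 2148, 2965, 3782, 4599, 5416, 6233, 7050, 7867, 8684, 9501, 10318, 11135, 11952, 12769, 13586, 14403, 15220, 16037

k = N/n = 19608/24 = 817
student 1: 514
student 2: 514 + 817 = 1331
student 3: 1331 + 817 = 2148
student 4: 2148 + 817 = 2965
student 5: 2965 + 817 = 3782
student 6: 3782 + 817 = 4599
student 7: 4599 + 817 = 5416
student 8: 5416 + 817 = 6233
student 9: 6233 + 817 = 7050
student 10: 7050 + 817 = 7867
student 11: 7867 + 817 = 8684
student 12: 8684 + 817 = 9501
student 13: 9501 + 817 = 10318
student 14: 10318 + 817 = 11135
student 15: 11135 + 817 = 11952
student 16: 11952 + 817 = 12769
student 17: 12769 + 817 = 13586
student 18: 13586 + 817 = 14403
student 19: 14403 + 817 = 15220
student 20: 15220 + 817 = 16037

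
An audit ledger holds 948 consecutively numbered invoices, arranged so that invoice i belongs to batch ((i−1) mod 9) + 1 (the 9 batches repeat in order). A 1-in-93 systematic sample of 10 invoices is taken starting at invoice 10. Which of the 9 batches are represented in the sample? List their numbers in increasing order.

Consecutive selections differ by k = 93, so their batch numbers differ by 93 mod 9 = 3.
gcd(93, 9) = 3, so the sample visits 9/3 = 3 distinct residues mod 9.
Start 10 is batch 1; the batches hit are 1, 4, 7.

1, 4, 7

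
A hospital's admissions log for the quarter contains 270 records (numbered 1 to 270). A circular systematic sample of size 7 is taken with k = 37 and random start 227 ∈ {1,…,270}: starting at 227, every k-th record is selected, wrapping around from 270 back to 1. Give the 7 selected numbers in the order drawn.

Selection 1: 227
Selection 2: 227 + 37 = 264
Selection 3: 264 + 37 = 301 → 301 − 270 = 31
Selection 4: 31 + 37 = 68
Selection 5: 68 + 37 = 105
Selection 6: 105 + 37 = 142
Selection 7: 142 + 37 = 179

227, 264, 31, 68, 105, 142, 179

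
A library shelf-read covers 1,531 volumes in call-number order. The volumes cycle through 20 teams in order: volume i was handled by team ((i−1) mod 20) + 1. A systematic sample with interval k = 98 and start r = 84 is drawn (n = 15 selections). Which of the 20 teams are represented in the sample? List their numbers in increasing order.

2, 4, 6, 8, 10, 12, 14, 16, 18, 20

Consecutive selections differ by k = 98, so their team numbers differ by 98 mod 20 = 18.
gcd(98, 20) = 2, so the sample visits 20/2 = 10 distinct residues mod 20.
Start 84 is team 4; the teams hit are 2, 4, 6, 8, 10, 12, 14, 16, 18, 20.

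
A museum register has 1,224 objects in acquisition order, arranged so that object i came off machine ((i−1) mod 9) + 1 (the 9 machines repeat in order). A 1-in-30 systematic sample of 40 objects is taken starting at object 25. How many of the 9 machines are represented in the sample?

Consecutive selections differ by k = 30, so their machine numbers differ by 30 mod 9 = 3.
gcd(30, 9) = 3, so the sample visits 9/3 = 3 distinct residues mod 9.
Start 25 is machine 7; the machines hit are 1, 4, 7.

3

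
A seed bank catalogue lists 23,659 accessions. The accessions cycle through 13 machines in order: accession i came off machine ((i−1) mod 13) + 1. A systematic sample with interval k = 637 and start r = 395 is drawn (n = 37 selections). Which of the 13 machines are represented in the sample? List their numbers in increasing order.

5

Consecutive selections differ by k = 637, so their machine numbers differ by 637 mod 13 = 0.
gcd(637, 13) = 13, so the sample visits 13/13 = 1 distinct residues mod 13.
Start 395 is machine 5; the machines hit are 5.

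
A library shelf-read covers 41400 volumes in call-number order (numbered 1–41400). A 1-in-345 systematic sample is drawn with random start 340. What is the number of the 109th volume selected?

37600

k = 345
109th selection = r + (109−1)·k = 340 + 108×345 = 340 + 37260 = 37600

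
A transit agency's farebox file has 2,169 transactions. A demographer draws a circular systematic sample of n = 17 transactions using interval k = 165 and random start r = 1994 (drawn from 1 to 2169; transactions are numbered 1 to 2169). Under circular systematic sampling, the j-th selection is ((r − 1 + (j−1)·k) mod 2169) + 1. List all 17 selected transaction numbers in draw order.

Selection 1: 1994
Selection 2: 1994 + 165 = 2159
Selection 3: 2159 + 165 = 2324 → 2324 − 2169 = 155
Selection 4: 155 + 165 = 320
Selection 5: 320 + 165 = 485
Selection 6: 485 + 165 = 650
Selection 7: 650 + 165 = 815
Selection 8: 815 + 165 = 980
Selection 9: 980 + 165 = 1145
Selection 10: 1145 + 165 = 1310
Selection 11: 1310 + 165 = 1475
Selection 12: 1475 + 165 = 1640
Selection 13: 1640 + 165 = 1805
Selection 14: 1805 + 165 = 1970
Selection 15: 1970 + 165 = 2135
Selection 16: 2135 + 165 = 2300 → 2300 − 2169 = 131
Selection 17: 131 + 165 = 296

1994, 2159, 155, 320, 485, 650, 815, 980, 1145, 1310, 1475, 1640, 1805, 1970, 2135, 131, 296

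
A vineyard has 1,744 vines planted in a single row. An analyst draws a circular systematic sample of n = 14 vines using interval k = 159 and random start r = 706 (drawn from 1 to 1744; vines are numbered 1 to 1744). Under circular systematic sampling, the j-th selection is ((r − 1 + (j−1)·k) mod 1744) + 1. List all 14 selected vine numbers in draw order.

706, 865, 1024, 1183, 1342, 1501, 1660, 75, 234, 393, 552, 711, 870, 1029

Selection 1: 706
Selection 2: 706 + 159 = 865
Selection 3: 865 + 159 = 1024
Selection 4: 1024 + 159 = 1183
Selection 5: 1183 + 159 = 1342
Selection 6: 1342 + 159 = 1501
Selection 7: 1501 + 159 = 1660
Selection 8: 1660 + 159 = 1819 → 1819 − 1744 = 75
Selection 9: 75 + 159 = 234
Selection 10: 234 + 159 = 393
Selection 11: 393 + 159 = 552
Selection 12: 552 + 159 = 711
Selection 13: 711 + 159 = 870
Selection 14: 870 + 159 = 1029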